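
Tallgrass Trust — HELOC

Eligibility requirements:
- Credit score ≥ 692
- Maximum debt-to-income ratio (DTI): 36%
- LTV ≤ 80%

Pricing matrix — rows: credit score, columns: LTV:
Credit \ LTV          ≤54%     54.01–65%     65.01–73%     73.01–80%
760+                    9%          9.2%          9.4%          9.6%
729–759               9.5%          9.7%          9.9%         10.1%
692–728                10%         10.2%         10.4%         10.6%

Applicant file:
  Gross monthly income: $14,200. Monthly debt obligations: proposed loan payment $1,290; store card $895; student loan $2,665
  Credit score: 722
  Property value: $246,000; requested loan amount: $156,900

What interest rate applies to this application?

10.2%

Credit score 722 ≥ 692; Total monthly debts = (1,290 + 895 + 2,665) = 4,850. DTI = 4,850/14,200 = 34.2% ≤ 36%
LTV: 156,900 ÷ 246,000 = 63.8%, within 80% cap
Row: 722 falls in 692–728. Column: 63.8% falls in 54.01–65%. Rate = 10.2%.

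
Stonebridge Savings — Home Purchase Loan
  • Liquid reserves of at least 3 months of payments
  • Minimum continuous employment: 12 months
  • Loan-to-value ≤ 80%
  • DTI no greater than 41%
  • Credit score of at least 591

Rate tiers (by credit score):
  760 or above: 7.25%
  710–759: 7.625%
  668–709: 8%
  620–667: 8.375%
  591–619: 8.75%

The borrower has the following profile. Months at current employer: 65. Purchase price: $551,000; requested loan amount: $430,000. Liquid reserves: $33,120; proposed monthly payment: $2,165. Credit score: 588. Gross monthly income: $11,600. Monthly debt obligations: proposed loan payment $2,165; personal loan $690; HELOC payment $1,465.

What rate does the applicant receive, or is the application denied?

Denied

Credit score 588 < 591 (below minimum)
Total monthly debts = (2,165 + 690 + 1,465) = 4,320. DTI: 4,320 ÷ 11,600 = 37.2%, within the 41% cap
Liquid reserves cover 33,120/2,165 = 15.3 months — ≥ 3 required
Loan-to-value = 430,000/551,000 = 78% — pass (80% max)
Employment 65 ≥ 12 months
Not all requirements met → denied.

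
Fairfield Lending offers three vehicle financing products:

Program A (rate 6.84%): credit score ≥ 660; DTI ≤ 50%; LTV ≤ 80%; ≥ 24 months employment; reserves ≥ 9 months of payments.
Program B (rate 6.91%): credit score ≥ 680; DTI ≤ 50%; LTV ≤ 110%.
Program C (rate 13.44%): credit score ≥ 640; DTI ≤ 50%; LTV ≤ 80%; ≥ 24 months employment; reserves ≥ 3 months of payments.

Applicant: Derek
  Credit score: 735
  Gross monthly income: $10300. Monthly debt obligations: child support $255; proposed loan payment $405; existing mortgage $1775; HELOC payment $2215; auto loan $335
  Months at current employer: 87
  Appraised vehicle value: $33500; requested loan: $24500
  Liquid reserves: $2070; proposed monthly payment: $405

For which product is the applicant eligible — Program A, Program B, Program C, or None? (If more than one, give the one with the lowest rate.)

Program B

Total debts = (255 + 405 + 1,775 + 2,215 + 335) = 4,985; DTI = 4,985/10,300 = 48.4%.
LTV = 24,500/33,500 = 73.1%.
Reserves = 2,070/405 = 5.1 months.
Program A: score 735 ≥ 660; DTI 48.4% ≤ 50%; LTV 73.1% ≤ 80%; employment 87 ≥ 24 mo; reserves 5.1 < 9 mo → does not qualify.
Program B: score 735 ≥ 680; DTI 48.4% ≤ 50%; LTV 73.1% ≤ 110% → qualifies.
Program C: score 735 ≥ 640; DTI 48.4% ≤ 50%; LTV 73.1% ≤ 80%; employment 87 ≥ 24 mo; reserves 5.1 ≥ 3 mo → qualifies.
Qualifying: Program B, Program C. Lowest rate is 6.91% → Program B.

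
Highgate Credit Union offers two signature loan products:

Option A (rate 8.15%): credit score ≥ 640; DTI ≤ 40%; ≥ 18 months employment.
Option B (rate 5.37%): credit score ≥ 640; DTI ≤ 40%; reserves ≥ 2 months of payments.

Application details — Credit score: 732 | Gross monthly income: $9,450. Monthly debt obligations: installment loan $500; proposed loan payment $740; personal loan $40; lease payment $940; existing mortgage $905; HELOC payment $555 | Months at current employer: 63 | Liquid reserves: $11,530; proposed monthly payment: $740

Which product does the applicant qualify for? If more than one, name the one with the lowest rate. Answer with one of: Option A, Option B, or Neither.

Total debts = (500 + 740 + 40 + 940 + 905 + 555) = 3,680; DTI = 3,680/9,450 = 38.9%.
Reserves = 11,530/740 = 15.6 months.
Option A: score 732 ≥ 640; DTI 38.9% ≤ 40%; employment 63 ≥ 18 mo → qualifies.
Option B: score 732 ≥ 640; DTI 38.9% ≤ 40%; reserves 15.6 ≥ 2 mo → qualifies.
Qualifying: Option A, Option B. Lowest rate is 5.37% → Option B.

Option B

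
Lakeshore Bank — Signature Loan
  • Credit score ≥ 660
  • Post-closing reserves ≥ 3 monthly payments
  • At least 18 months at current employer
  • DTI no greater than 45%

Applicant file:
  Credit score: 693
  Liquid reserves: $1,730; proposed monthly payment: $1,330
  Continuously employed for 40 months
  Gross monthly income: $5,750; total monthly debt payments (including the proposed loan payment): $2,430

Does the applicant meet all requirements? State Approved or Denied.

Credit score 693 ≥ 660 (meets)
Reserves: 1,730 ÷ 1,330 = 1.3 months (below 3-month minimum)
Employment 40 ≥ 18 months
Debt-to-income = 2,430/5,750 = 42.3% — meets 45% limit
Fails on reserves.

Denied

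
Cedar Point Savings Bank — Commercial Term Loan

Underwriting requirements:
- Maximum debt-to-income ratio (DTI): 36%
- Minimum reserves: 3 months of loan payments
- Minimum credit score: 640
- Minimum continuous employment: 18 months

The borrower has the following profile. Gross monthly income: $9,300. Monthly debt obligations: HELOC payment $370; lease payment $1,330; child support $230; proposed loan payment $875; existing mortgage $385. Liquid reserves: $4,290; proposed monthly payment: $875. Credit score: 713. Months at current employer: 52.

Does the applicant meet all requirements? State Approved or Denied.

Total monthly debts = (370 + 1,330 + 230 + 875 + 385) = 3,190. DTI = 3,190/9,300 = 34.3% ≤ 36%
Reserves: 4,290 ÷ 875 = 4.9 months (meets 3-month minimum)
Credit score 713 ≥ 640 (meets)
Employment 52 ≥ 18 months
All criteria satisfied.

Approved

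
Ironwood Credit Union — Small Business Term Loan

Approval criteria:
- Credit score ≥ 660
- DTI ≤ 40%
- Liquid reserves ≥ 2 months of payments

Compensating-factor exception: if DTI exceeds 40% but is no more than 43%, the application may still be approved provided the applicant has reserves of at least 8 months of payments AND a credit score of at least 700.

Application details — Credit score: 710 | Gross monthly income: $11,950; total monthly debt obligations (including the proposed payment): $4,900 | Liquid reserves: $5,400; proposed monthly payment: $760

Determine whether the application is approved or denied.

Credit score 710 ≥ 660 (meets base)
DTI: 4,900 ÷ 11,950 = 41%, over the 40% base limit.
Reserves = 5,400/760 = 7.1 months ≥ 2
41% falls in the override range (40%–43%), so the compensating-factor test applies.
Override check — reserves: 7.1 mo (short of 8); score: 710 (ok).
Compensating-factor requirement not fully met.

Denied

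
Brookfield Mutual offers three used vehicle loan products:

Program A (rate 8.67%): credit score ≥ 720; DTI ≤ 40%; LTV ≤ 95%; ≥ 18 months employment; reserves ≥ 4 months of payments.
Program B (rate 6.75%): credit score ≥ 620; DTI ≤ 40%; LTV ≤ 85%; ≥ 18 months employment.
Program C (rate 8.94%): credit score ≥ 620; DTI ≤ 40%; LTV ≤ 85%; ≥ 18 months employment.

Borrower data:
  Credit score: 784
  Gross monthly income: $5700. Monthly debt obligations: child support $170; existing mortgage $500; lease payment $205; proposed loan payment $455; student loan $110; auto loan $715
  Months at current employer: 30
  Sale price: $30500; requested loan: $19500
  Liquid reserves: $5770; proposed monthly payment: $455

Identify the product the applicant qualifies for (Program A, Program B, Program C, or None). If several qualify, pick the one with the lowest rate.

Total debts = (170 + 500 + 205 + 455 + 110 + 715) = 2,155; DTI = 2,155/5,700 = 37.8%.
LTV = 19,500/30,500 = 63.9%.
Reserves = 5,770/455 = 12.7 months.
Program A: score 784 ≥ 720; DTI 37.8% ≤ 40%; LTV 63.9% ≤ 95%; employment 30 ≥ 18 mo; reserves 12.7 ≥ 4 mo → qualifies.
Program B: score 784 ≥ 620; DTI 37.8% ≤ 40%; LTV 63.9% ≤ 85%; employment 30 ≥ 18 mo → qualifies.
Program C: score 784 ≥ 620; DTI 37.8% ≤ 40%; LTV 63.9% ≤ 85%; employment 30 ≥ 18 mo → qualifies.
Qualifying: Program A, Program B, Program C. Lowest rate is 6.75% → Program B.

Program B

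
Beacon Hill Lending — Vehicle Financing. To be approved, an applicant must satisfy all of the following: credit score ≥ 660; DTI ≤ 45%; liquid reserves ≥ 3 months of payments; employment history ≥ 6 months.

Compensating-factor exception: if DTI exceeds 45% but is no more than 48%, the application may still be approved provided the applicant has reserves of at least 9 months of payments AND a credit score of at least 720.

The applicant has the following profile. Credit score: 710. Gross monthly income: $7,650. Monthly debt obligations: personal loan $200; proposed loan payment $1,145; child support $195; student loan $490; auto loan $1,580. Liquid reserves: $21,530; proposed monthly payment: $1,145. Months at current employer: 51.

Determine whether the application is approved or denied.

Denied

Credit score 710 ≥ 660 (meets base)
Total debts = (200 + 1,145 + 195 + 490 + 1,580) = 3,610. DTI = 3,610/7,650 = 47.2% > 45% — standard DTI limit exceeded.
Liquid reserves cover 21,530/1,145 = 18.8 months — ≥ 3 required
Employment 51 ≥ 6 months
DTI 47.2% is within the 45%–48% exception band; checking compensating factors.
Reserves 18.8 ≥ 9 months; credit score 710 < 720.
Compensating-factor requirement not fully met.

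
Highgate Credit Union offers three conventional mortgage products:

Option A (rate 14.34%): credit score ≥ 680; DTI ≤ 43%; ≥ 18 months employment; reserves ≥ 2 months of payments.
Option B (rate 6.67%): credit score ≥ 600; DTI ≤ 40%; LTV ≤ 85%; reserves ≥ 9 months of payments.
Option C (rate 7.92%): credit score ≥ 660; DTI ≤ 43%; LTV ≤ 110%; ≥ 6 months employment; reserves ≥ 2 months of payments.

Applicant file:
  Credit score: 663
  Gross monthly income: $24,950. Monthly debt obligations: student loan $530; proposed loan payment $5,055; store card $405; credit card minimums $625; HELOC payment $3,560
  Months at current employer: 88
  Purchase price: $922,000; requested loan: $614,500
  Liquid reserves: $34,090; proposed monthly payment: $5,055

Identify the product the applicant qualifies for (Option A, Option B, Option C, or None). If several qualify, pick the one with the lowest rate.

Total debts = (530 + 5,055 + 405 + 625 + 3,560) = 10,175; DTI = 10,175/24,950 = 40.8%.
LTV = 614,500/922,000 = 66.6%.
Reserves = 34,090/5,055 = 6.7 months.
Option A: score 663 < 680; DTI 40.8% ≤ 43%; employment 88 ≥ 18 mo; reserves 6.7 ≥ 2 mo → does not qualify.
Option B: score 663 ≥ 600; DTI 40.8% > 40%; LTV 66.6% ≤ 85%; reserves 6.7 < 9 mo → does not qualify.
Option C: score 663 ≥ 660; DTI 40.8% ≤ 43%; LTV 66.6% ≤ 110%; employment 88 ≥ 6 mo; reserves 6.7 ≥ 2 mo → qualifies.

Option C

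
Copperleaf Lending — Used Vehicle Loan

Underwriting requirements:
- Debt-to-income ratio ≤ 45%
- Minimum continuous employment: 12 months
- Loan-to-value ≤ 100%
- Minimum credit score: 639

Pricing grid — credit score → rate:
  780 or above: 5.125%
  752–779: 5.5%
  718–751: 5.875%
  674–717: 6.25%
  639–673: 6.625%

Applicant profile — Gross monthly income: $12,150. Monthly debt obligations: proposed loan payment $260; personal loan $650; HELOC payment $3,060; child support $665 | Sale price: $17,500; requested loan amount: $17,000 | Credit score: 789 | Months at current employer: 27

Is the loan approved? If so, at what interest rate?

Approved at 5.125%

Credit score 789 ≥ 639 (meets minimum)
Total monthly debts = (260 + 650 + 3,060 + 665) = 4,635. Debt-to-income = 4,635/12,150 = 38.1% — meets 45% limit
LTV: 17,000 ÷ 17,500 = 97.1%, within 100% cap
Employment 27 ≥ 12 months
All requirements met. Score 789 falls in the 780 or above tier → 5.125%.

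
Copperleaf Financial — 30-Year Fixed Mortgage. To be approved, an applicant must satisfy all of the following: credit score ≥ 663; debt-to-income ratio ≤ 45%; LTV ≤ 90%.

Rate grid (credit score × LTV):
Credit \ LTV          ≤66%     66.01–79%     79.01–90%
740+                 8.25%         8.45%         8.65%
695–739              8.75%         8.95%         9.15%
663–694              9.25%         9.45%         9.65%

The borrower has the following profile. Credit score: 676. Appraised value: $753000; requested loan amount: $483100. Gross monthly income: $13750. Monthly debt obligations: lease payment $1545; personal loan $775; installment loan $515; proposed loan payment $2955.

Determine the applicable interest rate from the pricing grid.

Credit score 676 ≥ 663; Total monthly debts = (1,545 + 775 + 515 + 2,955) = 5,790. Debt-to-income = 5,790/13,750 = 42.1% — meets 45% limit
Loan-to-value = 483,100/753,000 = 64.2% — pass (90% max)
Row: 676 falls in 663–694. Column: 64.2% falls in ≤66%. Rate = 9.25%.

9.25%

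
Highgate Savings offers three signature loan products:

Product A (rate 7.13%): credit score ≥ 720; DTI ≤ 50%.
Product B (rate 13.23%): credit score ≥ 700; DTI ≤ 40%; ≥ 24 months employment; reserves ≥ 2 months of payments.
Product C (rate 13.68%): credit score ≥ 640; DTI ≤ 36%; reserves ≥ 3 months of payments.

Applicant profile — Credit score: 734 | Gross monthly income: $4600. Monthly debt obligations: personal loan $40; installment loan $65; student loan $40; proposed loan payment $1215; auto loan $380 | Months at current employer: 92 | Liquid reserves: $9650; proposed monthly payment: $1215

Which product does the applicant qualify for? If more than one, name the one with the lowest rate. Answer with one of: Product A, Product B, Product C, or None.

Total debts = (40 + 65 + 40 + 1,215 + 380) = 1,740; DTI = 1,740/4,600 = 37.8%.
Reserves = 9,650/1,215 = 7.9 months.
Product A: score 734 ≥ 720; DTI 37.8% ≤ 50% → qualifies.
Product B: score 734 ≥ 700; DTI 37.8% ≤ 40%; employment 92 ≥ 24 mo; reserves 7.9 ≥ 2 mo → qualifies.
Product C: score 734 ≥ 640; DTI 37.8% > 36%; reserves 7.9 ≥ 3 mo → does not qualify.
Qualifying: Product A, Product B. Lowest rate is 7.13% → Product A.

Product A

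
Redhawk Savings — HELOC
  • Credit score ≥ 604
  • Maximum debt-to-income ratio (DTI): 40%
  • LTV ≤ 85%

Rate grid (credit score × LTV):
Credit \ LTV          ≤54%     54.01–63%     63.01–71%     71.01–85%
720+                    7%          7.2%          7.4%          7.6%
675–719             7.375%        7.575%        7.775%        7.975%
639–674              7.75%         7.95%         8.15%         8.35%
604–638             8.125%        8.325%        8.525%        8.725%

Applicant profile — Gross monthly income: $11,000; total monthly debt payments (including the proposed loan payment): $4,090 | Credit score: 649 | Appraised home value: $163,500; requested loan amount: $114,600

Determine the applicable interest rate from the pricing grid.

Credit score 649 ≥ 604; DTI = 4,090/11,000 = 37.2% ≤ 40%
Loan-to-value = 114,600/163,500 = 70.1% — pass (85% max)
Score 649 is in the 639–674 band; LTV 70.1% is in the 63.01–71% band → 8.15%.

8.15%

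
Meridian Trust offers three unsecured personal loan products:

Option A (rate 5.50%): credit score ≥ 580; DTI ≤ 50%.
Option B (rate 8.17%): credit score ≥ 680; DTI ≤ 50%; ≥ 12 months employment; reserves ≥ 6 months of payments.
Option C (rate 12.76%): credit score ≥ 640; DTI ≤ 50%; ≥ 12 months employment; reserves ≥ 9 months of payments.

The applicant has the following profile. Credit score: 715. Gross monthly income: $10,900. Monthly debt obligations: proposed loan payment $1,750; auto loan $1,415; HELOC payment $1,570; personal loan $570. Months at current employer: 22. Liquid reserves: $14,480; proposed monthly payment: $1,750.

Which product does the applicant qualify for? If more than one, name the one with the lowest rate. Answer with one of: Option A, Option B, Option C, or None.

Total debts = (1,750 + 1,415 + 1,570 + 570) = 5,305; DTI = 5,305/10,900 = 48.7%.
Reserves = 14,480/1,750 = 8.3 months.
Option A: score 715 ≥ 580; DTI 48.7% ≤ 50% → qualifies.
Option B: score 715 ≥ 680; DTI 48.7% ≤ 50%; employment 22 ≥ 12 mo; reserves 8.3 ≥ 6 mo → qualifies.
Option C: score 715 ≥ 640; DTI 48.7% ≤ 50%; employment 22 ≥ 12 mo; reserves 8.3 < 9 mo → does not qualify.
Qualifying: Option A, Option B. Lowest rate is 5.50% → Option A.

Option A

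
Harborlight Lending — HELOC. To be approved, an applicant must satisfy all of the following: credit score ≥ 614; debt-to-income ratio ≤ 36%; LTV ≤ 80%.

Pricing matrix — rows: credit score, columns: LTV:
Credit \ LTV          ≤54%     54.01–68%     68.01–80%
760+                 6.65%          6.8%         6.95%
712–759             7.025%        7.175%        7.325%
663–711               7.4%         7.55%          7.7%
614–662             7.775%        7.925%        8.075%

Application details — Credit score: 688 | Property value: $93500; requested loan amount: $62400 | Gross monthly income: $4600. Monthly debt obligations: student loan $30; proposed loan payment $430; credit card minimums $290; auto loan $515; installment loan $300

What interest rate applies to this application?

7.55%

Credit score 688 ≥ 614; Total monthly debts = (30 + 430 + 290 + 515 + 300) = 1,565. DTI: 1,565 ÷ 4,600 = 34%, within the 36% cap
LTV = 62,400/93,500 = 66.7% ≤ 80%
Score 688 is in the 663–711 band; LTV 66.7% is in the 54.01–68% band → 7.55%.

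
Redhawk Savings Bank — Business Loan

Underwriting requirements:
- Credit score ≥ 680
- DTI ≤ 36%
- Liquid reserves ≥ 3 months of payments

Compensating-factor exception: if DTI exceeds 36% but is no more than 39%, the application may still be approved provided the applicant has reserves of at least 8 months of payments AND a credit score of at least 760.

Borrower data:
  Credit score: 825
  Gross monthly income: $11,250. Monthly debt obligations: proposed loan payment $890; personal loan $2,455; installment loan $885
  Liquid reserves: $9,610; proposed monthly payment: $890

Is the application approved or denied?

Approved

Credit score 825 ≥ 680 (meets base)
Total debts = (890 + 2,455 + 885) = 4,230. DTI = 4,230/11,250 = 37.6% > 36% — standard DTI limit exceeded.
Liquid reserves cover 9,610/890 = 10.8 months — ≥ 3 required
37.6% falls in the override range (36%–39%), so the compensating-factor test applies.
Override check — reserves: 10.8 mo (ok); score: 825 (ok).
Both override conditions satisfied; DTI exception granted.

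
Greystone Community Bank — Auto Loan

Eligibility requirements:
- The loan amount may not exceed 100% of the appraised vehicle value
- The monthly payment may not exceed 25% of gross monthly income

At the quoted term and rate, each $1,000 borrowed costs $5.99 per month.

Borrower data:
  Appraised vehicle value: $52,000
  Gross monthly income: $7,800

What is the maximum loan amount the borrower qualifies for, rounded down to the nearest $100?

$52,000

Payment cap: 25% × $7,800 = $1,950/month.
At $5.99 per $1,000, that supports 1,950/5.99 × 1,000 ≈ $325,542 → $325,500.
LTV cap: 100% × $52,000 = $52,000 → $52,000.
Binding constraint: loan-to-value.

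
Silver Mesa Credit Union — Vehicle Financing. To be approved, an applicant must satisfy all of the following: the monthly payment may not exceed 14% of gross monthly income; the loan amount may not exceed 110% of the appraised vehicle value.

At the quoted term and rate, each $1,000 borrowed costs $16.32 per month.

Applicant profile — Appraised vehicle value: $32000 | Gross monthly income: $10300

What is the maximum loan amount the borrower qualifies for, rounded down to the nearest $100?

Payment cap: 14% × $10,300 = $1,442/month.
At $16.32 per $1,000, that supports 1,442/16.32 × 1,000 ≈ $88,357 → $88,300.
LTV cap: 110% × $32,000 = $35,200 → $35,200.
Binding constraint: loan-to-value.

$35,200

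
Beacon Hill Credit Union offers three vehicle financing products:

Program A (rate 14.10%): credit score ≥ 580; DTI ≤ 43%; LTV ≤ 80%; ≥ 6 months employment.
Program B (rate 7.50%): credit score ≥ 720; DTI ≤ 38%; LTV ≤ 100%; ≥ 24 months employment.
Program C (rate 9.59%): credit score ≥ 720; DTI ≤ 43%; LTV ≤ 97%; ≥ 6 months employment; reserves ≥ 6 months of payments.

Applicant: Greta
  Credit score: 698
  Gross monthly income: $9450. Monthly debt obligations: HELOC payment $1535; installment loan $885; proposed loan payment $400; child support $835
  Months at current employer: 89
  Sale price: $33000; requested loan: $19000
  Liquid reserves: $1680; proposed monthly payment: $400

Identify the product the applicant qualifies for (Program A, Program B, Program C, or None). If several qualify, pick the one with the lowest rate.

Total debts = (1,535 + 885 + 400 + 835) = 3,655; DTI = 3,655/9,450 = 38.7%.
LTV = 19,000/33,000 = 57.6%.
Reserves = 1,680/400 = 4.2 months.
Program A: score 698 ≥ 580; DTI 38.7% ≤ 43%; LTV 57.6% ≤ 80%; employment 89 ≥ 6 mo → qualifies.
Program B: score 698 < 720; DTI 38.7% > 38%; LTV 57.6% ≤ 100%; employment 89 ≥ 24 mo → does not qualify.
Program C: score 698 < 720; DTI 38.7% ≤ 43%; LTV 57.6% ≤ 97%; employment 89 ≥ 6 mo; reserves 4.2 < 6 mo → does not qualify.

Program A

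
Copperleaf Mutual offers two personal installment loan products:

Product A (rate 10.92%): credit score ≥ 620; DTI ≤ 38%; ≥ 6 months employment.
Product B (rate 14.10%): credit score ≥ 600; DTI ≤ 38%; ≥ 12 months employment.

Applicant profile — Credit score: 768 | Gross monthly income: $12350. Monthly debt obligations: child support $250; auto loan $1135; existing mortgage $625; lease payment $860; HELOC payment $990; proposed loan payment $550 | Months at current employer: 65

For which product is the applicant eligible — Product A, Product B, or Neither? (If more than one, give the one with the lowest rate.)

Total debts = (250 + 1,135 + 625 + 860 + 990 + 550) = 4,410; DTI = 4,410/12,350 = 35.7%.
Product A: score 768 ≥ 620; DTI 35.7% ≤ 38%; employment 65 ≥ 6 mo → qualifies.
Product B: score 768 ≥ 600; DTI 35.7% ≤ 38%; employment 65 ≥ 12 mo → qualifies.
Qualifying: Product A, Product B. Lowest rate is 10.92% → Product A.

Product A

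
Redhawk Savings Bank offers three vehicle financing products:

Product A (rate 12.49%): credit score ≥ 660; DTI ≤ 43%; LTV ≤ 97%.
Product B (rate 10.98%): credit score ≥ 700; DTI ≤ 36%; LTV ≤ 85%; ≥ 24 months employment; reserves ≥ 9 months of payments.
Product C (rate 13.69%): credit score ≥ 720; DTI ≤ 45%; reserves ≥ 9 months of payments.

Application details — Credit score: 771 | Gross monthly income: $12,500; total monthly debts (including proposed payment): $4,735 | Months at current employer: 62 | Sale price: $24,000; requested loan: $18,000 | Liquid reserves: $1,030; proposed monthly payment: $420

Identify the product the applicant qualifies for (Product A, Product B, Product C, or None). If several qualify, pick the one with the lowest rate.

DTI = 4,735/12,500 = 37.9%.
LTV = 18,000/24,000 = 75%.
Reserves = 1,030/420 = 2.5 months.
Product A: score 771 ≥ 660; DTI 37.9% ≤ 43%; LTV 75% ≤ 97% → qualifies.
Product B: score 771 ≥ 700; DTI 37.9% > 36%; LTV 75% ≤ 85%; employment 62 ≥ 24 mo; reserves 2.5 < 9 mo → does not qualify.
Product C: score 771 ≥ 720; DTI 37.9% ≤ 45%; reserves 2.5 < 9 mo → does not qualify.

Product A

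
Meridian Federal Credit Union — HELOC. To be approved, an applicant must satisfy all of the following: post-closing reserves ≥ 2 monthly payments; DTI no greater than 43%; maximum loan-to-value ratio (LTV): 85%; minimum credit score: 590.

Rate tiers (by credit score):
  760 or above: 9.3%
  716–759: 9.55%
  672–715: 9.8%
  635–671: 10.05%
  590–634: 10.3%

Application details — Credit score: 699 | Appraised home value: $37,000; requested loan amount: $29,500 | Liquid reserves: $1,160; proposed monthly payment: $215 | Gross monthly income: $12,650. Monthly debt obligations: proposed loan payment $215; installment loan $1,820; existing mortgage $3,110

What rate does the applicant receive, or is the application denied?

Approved at 9.8%

Credit score 699 ≥ 590 (meets minimum)
Reserves = 1,160/215 = 5.4 months ≥ 2
Total monthly debts = (215 + 1,820 + 3,110) = 5,145. DTI = 5,145/12,650 = 40.7% ≤ 43%
LTV: 29,500 ÷ 37,000 = 79.7%, within 85% cap
All requirements met. Score 699 falls in the 672–715 tier → 9.8%.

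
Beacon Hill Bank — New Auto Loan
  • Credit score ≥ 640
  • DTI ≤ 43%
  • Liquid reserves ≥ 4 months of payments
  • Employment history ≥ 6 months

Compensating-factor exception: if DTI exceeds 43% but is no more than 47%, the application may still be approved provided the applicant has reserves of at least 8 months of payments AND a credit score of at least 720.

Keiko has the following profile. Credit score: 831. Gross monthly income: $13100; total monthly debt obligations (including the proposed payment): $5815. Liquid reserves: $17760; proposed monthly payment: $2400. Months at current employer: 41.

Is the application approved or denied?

Credit score 831 ≥ 640 (meets base)
DTI: 5,815 ÷ 13,100 = 44.4%, over the 43% base limit.
Reserves: 17,760 ÷ 2,400 = 7.4 months (meets 4-month minimum)
Employment 41 ≥ 6 months
DTI 44.4% is within the 43%–47% exception band; checking compensating factors.
Override check — reserves: 7.4 mo (short of 8); score: 831 (ok).
Compensating-factor requirement not fully met.

Denied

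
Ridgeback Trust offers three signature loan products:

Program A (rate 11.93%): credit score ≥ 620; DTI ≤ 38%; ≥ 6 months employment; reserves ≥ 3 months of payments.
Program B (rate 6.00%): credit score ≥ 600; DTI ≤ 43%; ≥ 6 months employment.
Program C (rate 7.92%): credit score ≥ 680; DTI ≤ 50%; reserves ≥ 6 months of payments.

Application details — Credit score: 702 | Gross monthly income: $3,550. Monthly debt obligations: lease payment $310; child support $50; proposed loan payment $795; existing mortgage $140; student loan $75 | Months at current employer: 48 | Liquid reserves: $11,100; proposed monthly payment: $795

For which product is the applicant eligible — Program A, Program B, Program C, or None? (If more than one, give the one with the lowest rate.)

Total debts = (310 + 50 + 795 + 140 + 75) = 1,370; DTI = 1,370/3,550 = 38.6%.
Reserves = 11,100/795 = 14.0 months.
Program A: score 702 ≥ 620; DTI 38.6% > 38%; employment 48 ≥ 6 mo; reserves 14.0 ≥ 3 mo → does not qualify.
Program B: score 702 ≥ 600; DTI 38.6% ≤ 43%; employment 48 ≥ 6 mo → qualifies.
Program C: score 702 ≥ 680; DTI 38.6% ≤ 50%; reserves 14.0 ≥ 6 mo → qualifies.
Qualifying: Program B, Program C. Lowest rate is 6.00% → Program B.

Program B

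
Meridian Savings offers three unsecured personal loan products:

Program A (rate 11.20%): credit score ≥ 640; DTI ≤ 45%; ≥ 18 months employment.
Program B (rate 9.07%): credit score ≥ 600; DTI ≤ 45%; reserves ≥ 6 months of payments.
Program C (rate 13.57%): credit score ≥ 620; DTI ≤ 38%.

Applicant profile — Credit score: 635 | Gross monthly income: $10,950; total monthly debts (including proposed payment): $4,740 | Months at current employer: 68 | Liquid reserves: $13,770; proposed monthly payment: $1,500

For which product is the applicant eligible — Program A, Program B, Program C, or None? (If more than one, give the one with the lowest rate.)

Program B

DTI = 4,740/10,950 = 43.3%.
Reserves = 13,770/1,500 = 9.2 months.
Program A: score 635 < 640; DTI 43.3% ≤ 45%; employment 68 ≥ 18 mo → does not qualify.
Program B: score 635 ≥ 600; DTI 43.3% ≤ 45%; reserves 9.2 ≥ 6 mo → qualifies.
Program C: score 635 ≥ 620; DTI 43.3% > 38% → does not qualify.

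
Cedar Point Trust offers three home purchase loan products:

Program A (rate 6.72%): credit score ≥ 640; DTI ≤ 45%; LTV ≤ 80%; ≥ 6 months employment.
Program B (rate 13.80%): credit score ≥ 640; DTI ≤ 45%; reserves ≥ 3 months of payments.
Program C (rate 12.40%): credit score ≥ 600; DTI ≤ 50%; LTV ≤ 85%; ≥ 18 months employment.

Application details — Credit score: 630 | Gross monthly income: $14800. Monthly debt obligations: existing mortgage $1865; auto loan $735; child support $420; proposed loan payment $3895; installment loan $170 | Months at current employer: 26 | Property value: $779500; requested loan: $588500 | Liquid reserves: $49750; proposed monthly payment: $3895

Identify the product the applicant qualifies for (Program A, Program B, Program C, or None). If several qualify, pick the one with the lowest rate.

Total debts = (1,865 + 735 + 420 + 3,895 + 170) = 7,085; DTI = 7,085/14,800 = 47.9%.
LTV = 588,500/779,500 = 75.5%.
Reserves = 49,750/3,895 = 12.8 months.
Program A: score 630 < 640; DTI 47.9% > 45%; LTV 75.5% ≤ 80%; employment 26 ≥ 6 mo → does not qualify.
Program B: score 630 < 640; DTI 47.9% > 45%; reserves 12.8 ≥ 3 mo → does not qualify.
Program C: score 630 ≥ 600; DTI 47.9% ≤ 50%; LTV 75.5% ≤ 85%; employment 26 ≥ 18 mo → qualifies.

Program C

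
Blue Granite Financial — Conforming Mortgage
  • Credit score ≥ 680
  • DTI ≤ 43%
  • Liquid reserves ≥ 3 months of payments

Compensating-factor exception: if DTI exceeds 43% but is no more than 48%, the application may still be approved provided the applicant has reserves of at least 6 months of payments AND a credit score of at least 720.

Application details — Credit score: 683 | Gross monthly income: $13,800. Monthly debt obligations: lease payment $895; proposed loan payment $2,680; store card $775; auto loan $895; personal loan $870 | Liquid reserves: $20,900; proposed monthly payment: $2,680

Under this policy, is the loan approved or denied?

Denied

Credit score 683 ≥ 680 (meets base)
Total debts = (895 + 2,680 + 775 + 895 + 870) = 6,115. DTI: 6,115 ÷ 13,800 = 44.3%, over the 43% base limit.
Liquid reserves cover 20,900/2,680 = 7.8 months — ≥ 3 required
DTI 44.3% is within the 43%–48% exception band; checking compensating factors.
Reserves 7.8 ≥ 6 months; credit score 683 < 720.
Override conditions not both satisfied; exception does not apply.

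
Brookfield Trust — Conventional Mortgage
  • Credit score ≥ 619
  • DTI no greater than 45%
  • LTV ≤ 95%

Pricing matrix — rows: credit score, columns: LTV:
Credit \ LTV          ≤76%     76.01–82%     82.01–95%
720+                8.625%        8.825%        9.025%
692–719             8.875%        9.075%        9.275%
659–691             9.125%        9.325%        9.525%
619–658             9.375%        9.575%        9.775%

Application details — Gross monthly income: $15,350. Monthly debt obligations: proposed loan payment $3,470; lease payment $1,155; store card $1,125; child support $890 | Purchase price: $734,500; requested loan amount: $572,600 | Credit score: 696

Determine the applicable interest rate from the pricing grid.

Credit score 696 ≥ 619; Total monthly debts = (3,470 + 1,155 + 1,125 + 890) = 6,640. Debt-to-income = 6,640/15,350 = 43.3% — meets 45% limit
Loan-to-value = 572,600/734,500 = 78% — pass (95% max)
Score 696 is in the 692–719 band; LTV 78% is in the 76.01–82% band → 9.075%.

9.075%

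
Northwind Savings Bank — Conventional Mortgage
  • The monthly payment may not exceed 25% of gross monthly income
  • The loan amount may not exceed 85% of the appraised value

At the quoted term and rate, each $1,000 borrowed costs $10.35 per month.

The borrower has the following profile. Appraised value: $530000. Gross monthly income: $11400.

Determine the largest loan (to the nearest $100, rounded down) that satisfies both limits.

Payment cap: 25% × $11,400 = $2,850/month.
At $10.35 per $1,000, that supports 2,850/10.35 × 1,000 ≈ $275,362 → $275,300.
LTV cap: 85% × $530,000 = $450,500 → $450,500.
Binding constraint: payment-to-income.

$275,300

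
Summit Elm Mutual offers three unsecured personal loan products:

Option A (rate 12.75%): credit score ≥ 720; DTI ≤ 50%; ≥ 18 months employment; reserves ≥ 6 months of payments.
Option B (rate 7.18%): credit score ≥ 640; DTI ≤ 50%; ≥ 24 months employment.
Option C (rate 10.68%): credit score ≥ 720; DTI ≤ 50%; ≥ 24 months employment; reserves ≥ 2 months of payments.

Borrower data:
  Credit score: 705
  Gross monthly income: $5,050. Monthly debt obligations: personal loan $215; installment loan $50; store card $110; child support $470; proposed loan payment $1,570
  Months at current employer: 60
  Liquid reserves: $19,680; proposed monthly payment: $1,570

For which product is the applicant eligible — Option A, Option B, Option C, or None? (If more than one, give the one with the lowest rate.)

Total debts = (215 + 50 + 110 + 470 + 1,570) = 2,415; DTI = 2,415/5,050 = 47.8%.
Reserves = 19,680/1,570 = 12.5 months.
Option A: score 705 < 720; DTI 47.8% ≤ 50%; employment 60 ≥ 18 mo; reserves 12.5 ≥ 6 mo → does not qualify.
Option B: score 705 ≥ 640; DTI 47.8% ≤ 50%; employment 60 ≥ 24 mo → qualifies.
Option C: score 705 < 720; DTI 47.8% ≤ 50%; employment 60 ≥ 24 mo; reserves 12.5 ≥ 2 mo → does not qualify.

Option B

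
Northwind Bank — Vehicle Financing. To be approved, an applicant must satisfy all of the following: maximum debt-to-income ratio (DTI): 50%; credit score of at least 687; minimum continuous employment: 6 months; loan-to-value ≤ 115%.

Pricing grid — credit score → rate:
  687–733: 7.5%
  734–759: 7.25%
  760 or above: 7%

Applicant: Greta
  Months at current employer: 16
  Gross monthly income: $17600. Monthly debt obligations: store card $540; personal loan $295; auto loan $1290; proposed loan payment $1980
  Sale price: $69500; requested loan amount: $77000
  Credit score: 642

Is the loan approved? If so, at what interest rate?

Credit score 642 < 687 (below minimum)
Total monthly debts = (540 + 295 + 1,290 + 1,980) = 4,105. DTI: 4,105 ÷ 17,600 = 23.3%, within the 50% cap
LTV: 77,000 ÷ 69,500 = 110.8%, within 115% cap
Employment 16 ≥ 6 months
Not all requirements met → denied.

Denied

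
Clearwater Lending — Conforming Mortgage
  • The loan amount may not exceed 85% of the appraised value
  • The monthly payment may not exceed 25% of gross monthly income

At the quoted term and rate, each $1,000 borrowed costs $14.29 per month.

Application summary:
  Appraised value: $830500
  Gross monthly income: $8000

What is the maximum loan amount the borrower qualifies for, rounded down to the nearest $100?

$139,900

Payment cap: 25% × $8,000 = $2,000/month.
At $14.29 per $1,000, that supports 2,000/14.29 × 1,000 ≈ $139,958 → $139,900.
LTV cap: 85% × $830,500 = $705,925 → $705,900.
Binding constraint: payment-to-income.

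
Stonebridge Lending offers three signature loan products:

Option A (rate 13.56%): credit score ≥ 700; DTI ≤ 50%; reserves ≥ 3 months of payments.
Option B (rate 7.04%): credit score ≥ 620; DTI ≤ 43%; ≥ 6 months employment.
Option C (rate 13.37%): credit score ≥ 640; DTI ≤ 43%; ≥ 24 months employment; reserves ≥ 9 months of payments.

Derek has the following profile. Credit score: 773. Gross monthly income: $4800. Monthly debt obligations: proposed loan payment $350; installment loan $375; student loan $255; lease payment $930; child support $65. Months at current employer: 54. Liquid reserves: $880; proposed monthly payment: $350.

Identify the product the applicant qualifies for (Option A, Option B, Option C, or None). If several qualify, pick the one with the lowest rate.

Total debts = (350 + 375 + 255 + 930 + 65) = 1,975; DTI = 1,975/4,800 = 41.1%.
Reserves = 880/350 = 2.5 months.
Option A: score 773 ≥ 700; DTI 41.1% ≤ 50%; reserves 2.5 < 3 mo → does not qualify.
Option B: score 773 ≥ 620; DTI 41.1% ≤ 43%; employment 54 ≥ 6 mo → qualifies.
Option C: score 773 ≥ 640; DTI 41.1% ≤ 43%; employment 54 ≥ 24 mo; reserves 2.5 < 9 mo → does not qualify.

Option B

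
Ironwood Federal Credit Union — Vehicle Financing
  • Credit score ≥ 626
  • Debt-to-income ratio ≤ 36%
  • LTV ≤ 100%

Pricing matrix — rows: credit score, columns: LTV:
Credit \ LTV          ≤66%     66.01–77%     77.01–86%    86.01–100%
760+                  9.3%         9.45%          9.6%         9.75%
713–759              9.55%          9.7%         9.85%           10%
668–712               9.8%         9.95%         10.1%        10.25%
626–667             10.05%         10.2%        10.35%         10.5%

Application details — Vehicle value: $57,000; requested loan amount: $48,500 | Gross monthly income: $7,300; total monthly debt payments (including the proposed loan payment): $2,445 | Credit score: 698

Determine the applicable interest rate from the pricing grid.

Credit score 698 ≥ 626; DTI = 2,445/7,300 = 33.5% ≤ 36%
LTV = 48,500/57,000 = 85.1% ≤ 100%
Row: 698 falls in 668–712. Column: 85.1% falls in 77.01–86%. Rate = 10.1%.

10.1%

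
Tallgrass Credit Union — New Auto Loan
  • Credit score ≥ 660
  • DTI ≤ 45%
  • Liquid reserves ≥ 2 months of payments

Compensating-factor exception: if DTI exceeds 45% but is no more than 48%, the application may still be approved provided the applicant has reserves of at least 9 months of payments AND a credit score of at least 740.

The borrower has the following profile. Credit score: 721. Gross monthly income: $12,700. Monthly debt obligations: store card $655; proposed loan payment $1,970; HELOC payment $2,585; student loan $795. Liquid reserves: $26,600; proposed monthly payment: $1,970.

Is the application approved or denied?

Denied

Credit score 721 ≥ 660 (meets base)
Total debts = (655 + 1,970 + 2,585 + 795) = 6,005. DTI: 6,005 ÷ 12,700 = 47.3%, over the 45% base limit.
Reserves: 26,600 ÷ 1,970 = 13.5 months (meets 2-month minimum)
47.3% falls in the override range (45%–48%), so the compensating-factor test applies.
Reserves 13.5 ≥ 9 months; credit score 721 < 740.
Compensating-factor requirement not fully met.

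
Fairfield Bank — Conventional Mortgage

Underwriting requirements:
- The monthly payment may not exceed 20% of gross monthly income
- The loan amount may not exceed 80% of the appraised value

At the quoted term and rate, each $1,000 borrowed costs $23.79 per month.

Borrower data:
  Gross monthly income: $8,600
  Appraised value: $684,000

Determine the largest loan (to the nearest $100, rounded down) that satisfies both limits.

Payment cap: 20% × $8,600 = $1,720/month.
At $23.79 per $1,000, that supports 1,720/23.79 × 1,000 ≈ $72,299 → $72,200.
LTV cap: 80% × $684,000 = $547,200 → $547,200.
Binding constraint: payment-to-income.

$72,200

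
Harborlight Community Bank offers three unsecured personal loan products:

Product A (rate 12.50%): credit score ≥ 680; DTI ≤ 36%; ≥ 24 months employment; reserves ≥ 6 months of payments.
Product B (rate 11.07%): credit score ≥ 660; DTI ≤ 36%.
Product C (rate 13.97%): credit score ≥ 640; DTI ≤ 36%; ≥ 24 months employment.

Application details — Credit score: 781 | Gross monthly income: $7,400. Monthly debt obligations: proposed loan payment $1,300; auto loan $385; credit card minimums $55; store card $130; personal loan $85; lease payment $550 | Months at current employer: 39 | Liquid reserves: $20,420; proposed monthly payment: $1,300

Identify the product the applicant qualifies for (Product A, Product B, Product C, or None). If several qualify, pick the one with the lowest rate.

Product B

Total debts = (1,300 + 385 + 55 + 130 + 85 + 550) = 2,505; DTI = 2,505/7,400 = 33.9%.
Reserves = 20,420/1,300 = 15.7 months.
Product A: score 781 ≥ 680; DTI 33.9% ≤ 36%; employment 39 ≥ 24 mo; reserves 15.7 ≥ 6 mo → qualifies.
Product B: score 781 ≥ 660; DTI 33.9% ≤ 36% → qualifies.
Product C: score 781 ≥ 640; DTI 33.9% ≤ 36%; employment 39 ≥ 24 mo → qualifies.
Qualifying: Product A, Product B, Product C. Lowest rate is 11.07% → Product B.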